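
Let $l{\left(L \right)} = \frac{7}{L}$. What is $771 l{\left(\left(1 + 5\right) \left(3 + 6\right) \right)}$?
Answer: $\frac{1799}{18} \approx 99.944$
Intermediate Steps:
$771 l{\left(\left(1 + 5\right) \left(3 + 6\right) \right)} = 771 \frac{7}{\left(1 + 5\right) \left(3 + 6\right)} = 771 \frac{7}{6 \cdot 9} = 771 \cdot \frac{7}{54} = \frac{1799}{18}$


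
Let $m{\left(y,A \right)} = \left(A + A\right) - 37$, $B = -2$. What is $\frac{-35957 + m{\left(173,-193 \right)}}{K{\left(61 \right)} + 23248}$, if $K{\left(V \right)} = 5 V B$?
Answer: $- \frac{18190}{11319} \approx -1.607$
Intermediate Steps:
$m{\left(y,A \right)} = -37 + 2 A$ ($m{\left(y,A \right)} = 2 A - 37 = -37 + 2 A$)
$K{\left(V \right)} = - 10 V$ ($K{\left(V \right)} = 5 V \left(-2\right) = - 10 V$)
$\frac{-35957 + m{\left(173,-193 \right)}}{K{\left(61 \right)} + 23248} = \frac{-35957 + \left(-37 + 2 \left(-193\right)\right)}{\left(-10\right) 61 + 23248} = \frac{-35957 - 423}{-610 + 23248} = \frac{-35957 - 423}{22638} = \left(-36380\right) \frac{1}{22638} = - \frac{18190}{11319}$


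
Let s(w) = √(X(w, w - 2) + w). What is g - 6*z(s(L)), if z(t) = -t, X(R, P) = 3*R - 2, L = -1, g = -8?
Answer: -8 + 6*I*√6 ≈ -8.0 + 14.697*I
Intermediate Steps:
X(R, P) = -2 + 3*R
s(w) = √(-2 + 4*w) (s(w) = √((-2 + 3*w) + w) = √(-2 + 4*w))
g - 6*z(s(L)) = -8 - (-6)*√(-2 + 4*(-1)) = -8 - (-6)*√(-2 - 4) = -8 - (-6)*√(-6) = -8 - (-6)*I*√6 = -8 + 6*I*√6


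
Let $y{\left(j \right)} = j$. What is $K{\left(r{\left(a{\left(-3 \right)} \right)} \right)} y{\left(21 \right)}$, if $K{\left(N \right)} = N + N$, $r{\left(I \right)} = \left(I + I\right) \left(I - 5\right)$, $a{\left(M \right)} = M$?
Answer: $2016$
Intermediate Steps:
$r{\left(I \right)} = 2 I \left(-5 + I\right)$
$K{\left(N \right)} = 2 N$
$K{\left(r{\left(a{\left(-3 \right)} \right)} \right)} y{\left(21 \right)} = 2 \cdot 2 \left(-3\right) \left(-5 - 3\right) 21 = 2 \cdot 2 \left(-3\right) \left(-8\right) 21 = 2 \cdot 48 \cdot 21 = 96 \cdot 21 = 2016$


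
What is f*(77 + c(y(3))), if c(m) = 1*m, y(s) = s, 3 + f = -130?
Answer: -10640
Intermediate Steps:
f = -133 (f = -3 - 130 = -133)
c(m) = m
f*(77 + c(y(3))) = -133*(77 + 3) = -133*80 = -10640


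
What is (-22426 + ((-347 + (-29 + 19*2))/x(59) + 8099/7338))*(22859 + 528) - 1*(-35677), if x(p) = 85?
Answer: -327151605824873/623730 ≈ -5.2451e+8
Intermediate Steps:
(-22426 + ((-347 + (-29 + 19*2))/x(59) + 8099/7338))*(22859 + 528) - 1*(-35677) = (-22426 + ((-347 + (-29 + 19*2))/85 + 8099/7338))*(22859 + 528) - 1*(-35677) = (-22426 + ((-347 + (-29 + 38))*(1/85) + 8099*(1/7338)))*23387 + 35677 = (-22426 + ((-347 + 9)*(1/85) + 8099/7338))*23387 + 35677 = (-22426 + (-338*1/85 + 8099/7338))*23387 + 35677 = (-22426 + (-338/85 + 8099/7338))*23387 + 35677 = (-22426 - 1791829/623730)*23387 + 35677 = -13989560809/623730*23387 + 35677 = -327173858640083/623730 + 35677 = -327151605824873/623730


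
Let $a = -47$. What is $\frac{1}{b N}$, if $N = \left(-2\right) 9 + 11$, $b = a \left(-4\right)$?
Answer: $- \frac{1}{1316} \approx -0.00075988$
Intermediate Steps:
$b = 188$ ($b = \left(-47\right) \left(-4\right) = 188$)
$N = -7$ ($N = -18 + 11 = -7$)
$\frac{1}{b N} = \frac{1}{188 \left(-7\right)} = \frac{1}{-1316} = - \frac{1}{1316}$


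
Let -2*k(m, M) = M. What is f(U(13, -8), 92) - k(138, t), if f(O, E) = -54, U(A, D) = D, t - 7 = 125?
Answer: 12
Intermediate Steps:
t = 132 (t = 7 + 125 = 132)
k(m, M) = -M/2
f(U(13, -8), 92) - k(138, t) = -54 - (-1)*132/2 = -54 - 1*(-66) = -54 + 66 = 12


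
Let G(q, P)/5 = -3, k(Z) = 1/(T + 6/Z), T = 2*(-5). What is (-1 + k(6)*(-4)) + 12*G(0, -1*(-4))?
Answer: -1625/9 ≈ -180.56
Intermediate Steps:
T = -10
k(Z) = 1/(-10 + 6/Z)
G(q, P) = -15 (G(q, P) = 5*(-3) = -15)
(-1 + k(6)*(-4)) + 12*G(0, -1*(-4)) = (-1 - 1*6/(-6 + 10*6)*(-4)) + 12*(-15) = (-1 - 1*6/(-6 + 60)*(-4)) - 180 = (-1 - 1*6/54*(-4)) - 180 = (-1 - 1*6*1/54*(-4)) - 180 = (-1 - ⅑*(-4)) - 180 = (-1 + 4/9) - 180 = -5/9 - 180 = -1625/9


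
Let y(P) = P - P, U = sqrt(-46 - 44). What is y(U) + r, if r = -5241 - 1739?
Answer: -6980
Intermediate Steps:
U = 3*I*sqrt(10) (U = sqrt(-90) = 3*I*sqrt(10) ≈ 9.4868*I)
r = -6980
y(P) = 0
y(U) + r = 0 - 6980 = -6980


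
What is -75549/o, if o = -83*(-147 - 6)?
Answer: -25183/4233 ≈ -5.9492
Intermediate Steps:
o = 12699 (o = -83*(-153) = 12699)
-75549/o = -75549/12699 = -75549*1/12699 = -25183/4233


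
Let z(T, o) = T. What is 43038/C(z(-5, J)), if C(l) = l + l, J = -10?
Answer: -21519/5 ≈ -4303.8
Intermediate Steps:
C(l) = 2*l
43038/C(z(-5, J)) = 43038/((2*(-5))) = 43038/(-10) = 43038*(-1/10) = -21519/5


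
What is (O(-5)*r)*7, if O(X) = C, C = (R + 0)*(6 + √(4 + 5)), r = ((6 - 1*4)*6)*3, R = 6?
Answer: 13608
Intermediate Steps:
r = 36 (r = ((6 - 4)*6)*3 = (2*6)*3 = 12*3 = 36)
C = 54 (C = (6 + 0)*(6 + √(4 + 5)) = 6*(6 + √9) = 6*(6 + 3) = 6*9 = 54)
O(X) = 54
(O(-5)*r)*7 = (54*36)*7 = 1944*7 = 13608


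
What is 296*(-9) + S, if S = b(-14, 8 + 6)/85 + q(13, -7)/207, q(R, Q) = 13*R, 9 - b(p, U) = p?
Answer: -46853954/17595 ≈ -2662.9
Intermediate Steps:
b(p, U) = 9 - p
S = 19126/17595 (S = (9 - 1*(-14))/85 + (13*13)/207 = (9 + 14)*(1/85) + 169*(1/207) = 23*(1/85) + 169/207 = 23/85 + 169/207 = 19126/17595 ≈ 1.0870)
296*(-9) + S = 296*(-9) + 19126/17595 = -2664 + 19126/17595 = -46853954/17595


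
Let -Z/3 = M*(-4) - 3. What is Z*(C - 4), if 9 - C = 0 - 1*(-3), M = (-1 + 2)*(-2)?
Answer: -30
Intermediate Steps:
M = -2 (M = 1*(-2) = -2)
Z = -15 (Z = -3*(-2*(-4) - 3) = -3*(8 - 3) = -3*5 = -15)
C = 6 (C = 9 - (0 - 1*(-3)) = 9 - (0 + 3) = 9 - 1*3 = 9 - 3 = 6)
Z*(C - 4) = -15*(6 - 4) = -15*2 = -30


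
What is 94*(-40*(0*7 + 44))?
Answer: -165440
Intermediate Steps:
94*(-40*(0*7 + 44)) = 94*(-40*(0 + 44)) = 94*(-40*44) = 94*(-1760) = -165440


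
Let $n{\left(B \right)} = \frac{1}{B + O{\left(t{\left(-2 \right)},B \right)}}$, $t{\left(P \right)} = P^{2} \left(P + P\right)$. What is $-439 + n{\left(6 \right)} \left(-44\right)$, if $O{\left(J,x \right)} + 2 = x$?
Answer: $- \frac{2217}{5} \approx -443.4$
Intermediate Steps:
$t{\left(P \right)} = 2 P^{3}$ ($t{\left(P \right)} = P^{2} \cdot 2 P = 2 P^{3}$)
$O{\left(J,x \right)} = -2 + x$
$n{\left(B \right)} = \frac{1}{-2 + 2 B}$ ($n{\left(B \right)} = \frac{1}{B + \left(-2 + B\right)} = \frac{1}{-2 + 2 B}$)
$-439 + n{\left(6 \right)} \left(-44\right) = -439 + \frac{1}{2 \left(-1 + 6\right)} \left(-44\right) = -439 + \frac{1}{2 \cdot 5} \left(-44\right) = -439 + \frac{1}{2} \cdot \frac{1}{5} \left(-44\right) = -439 + \frac{1}{10} \left(-44\right) = -439 - \frac{22}{5} = - \frac{2217}{5}$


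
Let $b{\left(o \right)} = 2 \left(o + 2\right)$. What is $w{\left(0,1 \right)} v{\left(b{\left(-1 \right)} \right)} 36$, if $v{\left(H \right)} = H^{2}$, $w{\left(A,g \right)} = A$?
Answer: $0$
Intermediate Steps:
$b{\left(o \right)} = 4 + 2 o$ ($b{\left(o \right)} = 2 \left(2 + o\right) = 4 + 2 o$)
$w{\left(0,1 \right)} v{\left(b{\left(-1 \right)} \right)} 36 = 0 \left(4 + 2 \left(-1\right)\right)^{2} \cdot 36 = 0 \left(4 - 2\right)^{2} \cdot 36 = 0 \cdot 2^{2} \cdot 36 = 0 \cdot 4 \cdot 36 = 0 \cdot 36 = 0$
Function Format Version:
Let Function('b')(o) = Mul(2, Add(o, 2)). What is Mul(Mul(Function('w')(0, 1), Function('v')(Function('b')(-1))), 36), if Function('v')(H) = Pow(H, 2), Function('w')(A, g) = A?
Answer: 0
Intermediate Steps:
Function('b')(o) = Add(4, Mul(2, o)) (Function('b')(o) = Mul(2, Add(2, o)) = Add(4, Mul(2, o)))
Mul(Mul(Function('w')(0, 1), Function('v')(Function('b')(-1))), 36) = Mul(Mul(0, Pow(Add(4, Mul(2, -1)), 2)), 36) = Mul(Mul(0, Pow(Add(4, -2), 2)), 36) = Mul(Mul(0, Pow(2, 2)), 36) = Mul(Mul(0, 4), 36) = Mul(0, 36) = 0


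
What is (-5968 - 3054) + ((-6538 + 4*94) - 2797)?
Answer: -17981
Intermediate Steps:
(-5968 - 3054) + ((-6538 + 4*94) - 2797) = -9022 + ((-6538 + 376) - 2797) = -9022 + (-6162 - 2797) = -9022 - 8959 = -17981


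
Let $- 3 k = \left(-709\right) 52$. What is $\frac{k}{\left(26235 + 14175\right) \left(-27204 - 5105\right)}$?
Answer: $- \frac{18434}{1958410035} \approx -9.4127 \cdot 10^{-6}$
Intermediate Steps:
$k = \frac{36868}{3}$ ($k = - \frac{\left(-709\right) 52}{3} = \left(- \frac{1}{3}\right) \left(-36868\right) = \frac{36868}{3} \approx 12289.0$)
$\frac{k}{\left(26235 + 14175\right) \left(-27204 - 5105\right)} = \frac{36868}{3 \left(26235 + 14175\right) \left(-27204 - 5105\right)} = \frac{36868}{3 \cdot 40410 \left(-32309\right)} = \frac{36868}{3 \left(-1305606690\right)} = \frac{36868}{3} \left(- \frac{1}{1305606690}\right) = - \frac{18434}{1958410035}$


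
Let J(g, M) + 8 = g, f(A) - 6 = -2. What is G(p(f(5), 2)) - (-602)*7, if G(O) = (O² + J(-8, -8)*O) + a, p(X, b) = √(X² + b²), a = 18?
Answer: 4252 - 32*√5 ≈ 4180.4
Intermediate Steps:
f(A) = 4 (f(A) = 6 - 2 = 4)
J(g, M) = -8 + g
G(O) = 18 + O² - 16*O (G(O) = (O² + (-8 - 8)*O) + 18 = (O² - 16*O) + 18 = 18 + O² - 16*O)
G(p(f(5), 2)) - (-602)*7 = (18 + (√(4² + 2²))² - 16*√(4² + 2²)) - (-602)*7 = (18 + (√(16 + 4))² - 16*√(16 + 4)) - 1*(-4214) = (18 + (√20)² - 32*√5) + 4214 = (18 + (2*√5)² - 32*√5) + 4214 = (18 + 20 - 32*√5) + 4214 = (38 - 32*√5) + 4214 = 4252 - 32*√5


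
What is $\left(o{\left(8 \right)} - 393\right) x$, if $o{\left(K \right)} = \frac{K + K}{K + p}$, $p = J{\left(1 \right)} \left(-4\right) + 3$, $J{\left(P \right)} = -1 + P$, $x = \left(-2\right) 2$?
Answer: $\frac{17228}{11} \approx 1566.2$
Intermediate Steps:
$x = -4$
$p = 3$ ($p = \left(-1 + 1\right) \left(-4\right) + 3 = 0 \left(-4\right) + 3 = 0 + 3 = 3$)
$o{\left(K \right)} = \frac{2 K}{3 + K}$ ($o{\left(K \right)} = \frac{K + K}{K + 3} = \frac{2 K}{3 + K}$)
$\left(o{\left(8 \right)} - 393\right) x = \left(2 \cdot 8 \frac{1}{3 + 8} - 393\right) \left(-4\right) = \left(2 \cdot 8 \cdot \frac{1}{11} - 393\right) \left(-4\right) = \left(\frac{16}{11} - 393\right) \left(-4\right) = \left(- \frac{4307}{11}\right) \left(-4\right) = \frac{17228}{11}$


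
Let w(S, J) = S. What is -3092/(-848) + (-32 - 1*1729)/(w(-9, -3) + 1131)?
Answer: 82329/39644 ≈ 2.0767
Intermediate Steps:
-3092/(-848) + (-32 - 1*1729)/(w(-9, -3) + 1131) = -3092/(-848) + (-32 - 1*1729)/(-9 + 1131) = -3092*(-1/848) + (-32 - 1729)/1122 = 773/212 - 1761*1/1122 = 773/212 - 587/374 = 82329/39644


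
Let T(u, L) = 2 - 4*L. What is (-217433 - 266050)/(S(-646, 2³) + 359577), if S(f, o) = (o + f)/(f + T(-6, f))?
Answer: -66996930/49827053 ≈ -1.3446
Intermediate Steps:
S(f, o) = (f + o)/(2 - 3*f) (S(f, o) = (o + f)/(f + (2 - 4*f)) = (f + o)/(2 - 3*f))
(-217433 - 266050)/(S(-646, 2³) + 359577) = (-217433 - 266050)/((-1*(-646) - 1*2³)/(-2 + 3*(-646)) + 359577) = -483483/((646 - 1*8)/(-2 - 1938) + 359577) = -483483/((646 - 8)/(-1940) + 359577) = -483483/(-1/1940*638 + 359577) = -483483/(-319/970 + 359577) = -483483/348789371/970 = -483483*970/348789371 = -66996930/49827053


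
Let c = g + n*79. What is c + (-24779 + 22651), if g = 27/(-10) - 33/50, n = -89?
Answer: -229059/25 ≈ -9162.4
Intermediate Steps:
g = -84/25 (g = 27*(-⅒) - 33*1/50 = -27/10 - 33/50 = -84/25 ≈ -3.3600)
c = -175859/25 (c = -84/25 - 89*79 = -84/25 - 7031 = -175859/25 ≈ -7034.4)
c + (-24779 + 22651) = -175859/25 + (-24779 + 22651) = -175859/25 - 2128 = -229059/25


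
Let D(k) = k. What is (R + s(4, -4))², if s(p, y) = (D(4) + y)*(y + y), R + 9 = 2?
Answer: 49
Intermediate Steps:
R = -7 (R = -9 + 2 = -7)
s(p, y) = 2*y*(4 + y) (s(p, y) = (4 + y)*(y + y) = (4 + y)*(2*y) = 2*y*(4 + y))
(R + s(4, -4))² = (-7 + 2*(-4)*(4 - 4))² = (-7 + 2*(-4)*0)² = (-7 + 0)² = (-7)² = 49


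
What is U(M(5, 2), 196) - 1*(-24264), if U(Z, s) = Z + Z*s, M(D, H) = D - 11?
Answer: 23082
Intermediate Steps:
M(D, H) = -11 + D
U(M(5, 2), 196) - 1*(-24264) = (-11 + 5)*(1 + 196) - 1*(-24264) = -6*197 + 24264 = -1182 + 24264 = 23082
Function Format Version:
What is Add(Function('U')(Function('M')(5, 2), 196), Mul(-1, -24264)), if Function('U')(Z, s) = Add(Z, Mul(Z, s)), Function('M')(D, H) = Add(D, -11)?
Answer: 23082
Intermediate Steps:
Function('M')(D, H) = Add(-11, D)
Add(Function('U')(Function('M')(5, 2), 196), Mul(-1, -24264)) = Add(Mul(Add(-11, 5), Add(1, 196)), Mul(-1, -24264)) = Add(Mul(-6, 197), 24264) = Add(-1182, 24264) = 23082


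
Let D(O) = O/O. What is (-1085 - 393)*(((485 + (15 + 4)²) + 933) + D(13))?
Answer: -2630840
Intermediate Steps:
D(O) = 1
(-1085 - 393)*(((485 + (15 + 4)²) + 933) + D(13)) = (-1085 - 393)*(((485 + (15 + 4)²) + 933) + 1) = -1478*(((485 + 19²) + 933) + 1) = -1478*(((485 + 361) + 933) + 1) = -1478*((846 + 933) + 1) = -1478*(1779 + 1) = -1478*1780 = -2630840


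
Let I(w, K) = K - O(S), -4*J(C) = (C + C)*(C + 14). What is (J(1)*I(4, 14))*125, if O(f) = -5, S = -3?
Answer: -35625/2 ≈ -17813.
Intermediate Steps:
J(C) = -C*(14 + C)/2 (J(C) = -(C + C)*(C + 14)/4 = -2*C*(14 + C)/4 = -C*(14 + C)/2)
I(w, K) = 5 + K (I(w, K) = K - 1*(-5) = K + 5 = 5 + K)
(J(1)*I(4, 14))*125 = ((-1/2*1*(14 + 1))*(5 + 14))*125 = (-1/2*1*15*19)*125 = -15/2*19*125 = -285/2*125 = -35625/2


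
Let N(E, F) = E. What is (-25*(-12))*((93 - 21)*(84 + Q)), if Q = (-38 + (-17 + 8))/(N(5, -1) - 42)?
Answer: 68148000/37 ≈ 1.8418e+6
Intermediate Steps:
Q = 47/37 (Q = (-38 + (-17 + 8))/(5 - 42) = (-38 - 9)/(-37) = -47*(-1/37) = 47/37 ≈ 1.2703)
(-25*(-12))*((93 - 21)*(84 + Q)) = (-25*(-12))*((93 - 21)*(84 + 47/37)) = 300*(72*(3155/37)) = 300*(227160/37) = 68148000/37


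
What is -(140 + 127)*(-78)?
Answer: 20826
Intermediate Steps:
-(140 + 127)*(-78) = -267*(-78) = -1*(-20826) = 20826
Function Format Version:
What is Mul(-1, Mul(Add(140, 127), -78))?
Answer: 20826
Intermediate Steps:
Mul(-1, Mul(Add(140, 127), -78)) = Mul(-1, Mul(267, -78)) = Mul(-1, -20826) = 20826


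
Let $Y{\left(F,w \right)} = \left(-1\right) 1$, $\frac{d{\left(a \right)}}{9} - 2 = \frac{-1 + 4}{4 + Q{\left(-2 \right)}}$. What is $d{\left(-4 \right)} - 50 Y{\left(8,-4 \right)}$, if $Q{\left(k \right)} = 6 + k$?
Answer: $\frac{571}{8} \approx 71.375$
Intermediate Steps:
$d{\left(a \right)} = \frac{171}{8}$ ($d{\left(a \right)} = 18 + 9 \frac{-1 + 4}{4 + \left(6 - 2\right)} = 18 + 9 \frac{3}{4 + 4} = 18 + 9 \cdot \frac{3}{8} = 18 + \frac{27}{8} = \frac{171}{8}$)
$Y{\left(F,w \right)} = -1$
$d{\left(-4 \right)} - 50 Y{\left(8,-4 \right)} = \frac{171}{8} - -50 = \frac{171}{8} + 50 = \frac{571}{8}$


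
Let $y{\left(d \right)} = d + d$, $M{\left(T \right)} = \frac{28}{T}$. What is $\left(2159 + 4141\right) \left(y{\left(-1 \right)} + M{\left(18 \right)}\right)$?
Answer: $-2800$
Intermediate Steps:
$y{\left(d \right)} = 2 d$
$\left(2159 + 4141\right) \left(y{\left(-1 \right)} + M{\left(18 \right)}\right) = \left(2159 + 4141\right) \left(2 \left(-1\right) + \frac{28}{18}\right) = 6300 \left(-2 + 28 \cdot \frac{1}{18}\right) = 6300 \left(-2 + \frac{14}{9}\right) = 6300 \left(- \frac{4}{9}\right) = -2800$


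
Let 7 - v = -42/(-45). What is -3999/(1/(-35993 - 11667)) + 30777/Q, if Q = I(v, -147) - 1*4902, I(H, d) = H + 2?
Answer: 13991192625405/73409 ≈ 1.9059e+8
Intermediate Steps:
v = 91/15 (v = 7 - (-42)/(-45) = 7 - (-42)*(-1)/45 = 7 - 1*14/15 = 7 - 14/15 = 91/15 ≈ 6.0667)
I(H, d) = 2 + H
Q = -73409/15 (Q = (2 + 91/15) - 1*4902 = 121/15 - 4902 = -73409/15 ≈ -4893.9)
-3999/(1/(-35993 - 11667)) + 30777/Q = -3999/(1/(-35993 - 11667)) + 30777/(-73409/15) = -3999/(1/(-47660)) + 30777*(-15/73409) = -3999/(-1/47660) - 461655/73409 = -3999*(-47660) - 461655/73409 = 190592340 - 461655/73409 = 13991192625405/73409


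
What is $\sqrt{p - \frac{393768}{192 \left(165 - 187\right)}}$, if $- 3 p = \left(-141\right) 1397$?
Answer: $\frac{\sqrt{127296301}}{44} \approx 256.42$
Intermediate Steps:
$p = 65659$ ($p = - \frac{\left(-141\right) 1397}{3} = \left(- \frac{1}{3}\right) \left(-196977\right) = 65659$)
$\sqrt{p - \frac{393768}{192 \left(165 - 187\right)}} = \sqrt{65659 - \frac{393768}{192 \left(165 - 187\right)}} = \sqrt{65659 - \frac{393768}{192 \left(-22\right)}} = \sqrt{65659 - \frac{393768}{-4224}} = \sqrt{65659 - - \frac{16407}{176}} = \sqrt{65659 + \frac{16407}{176}} = \sqrt{\frac{11572391}{176}} = \frac{\sqrt{127296301}}{44}$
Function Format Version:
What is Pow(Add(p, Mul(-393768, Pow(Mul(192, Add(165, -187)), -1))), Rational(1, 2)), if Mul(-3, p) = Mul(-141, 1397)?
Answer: Mul(Rational(1, 44), Pow(127296301, Rational(1, 2))) ≈ 256.42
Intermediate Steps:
p = 65659 (p = Mul(Rational(-1, 3), Mul(-141, 1397)) = Mul(Rational(-1, 3), -196977) = 65659)
Pow(Add(p, Mul(-393768, Pow(Mul(192, Add(165, -187)), -1))), Rational(1, 2)) = Pow(Add(65659, Mul(-393768, Pow(Mul(192, Add(165, -187)), -1))), Rational(1, 2)) = Pow(Add(65659, Mul(-393768, Pow(Mul(192, -22), -1))), Rational(1, 2)) = Pow(Add(65659, Mul(-393768, Pow(-4224, -1))), Rational(1, 2)) = Pow(Add(65659, Mul(-393768, Rational(-1, 4224))), Rational(1, 2)) = Pow(Add(65659, Rational(16407, 176)), Rational(1, 2)) = Pow(Rational(11572391, 176), Rational(1, 2)) = Mul(Rational(1, 44), Pow(127296301, Rational(1, 2)))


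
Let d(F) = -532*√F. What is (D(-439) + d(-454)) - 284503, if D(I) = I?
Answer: -284942 - 532*I*√454 ≈ -2.8494e+5 - 11335.0*I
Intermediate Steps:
(D(-439) + d(-454)) - 284503 = (-439 - 532*I*√454) - 284503 = -284942 - 532*I*√454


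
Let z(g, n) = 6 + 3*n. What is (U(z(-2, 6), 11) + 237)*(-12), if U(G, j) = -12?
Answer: -2700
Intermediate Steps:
(U(z(-2, 6), 11) + 237)*(-12) = (-12 + 237)*(-12) = 225*(-12) = -2700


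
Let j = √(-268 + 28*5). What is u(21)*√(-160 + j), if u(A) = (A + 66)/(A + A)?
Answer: 29*√(-40 + 2*I*√2)/7 ≈ 0.92579 + 26.218*I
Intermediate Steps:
j = 8*I*√2 (j = √(-268 + 140) = √(-128) = 8*I*√2 ≈ 11.314*I)
u(A) = (66 + A)/(2*A) (u(A) = (66 + A)/((2*A)) = (66 + A)*(1/(2*A)) = (66 + A)/(2*A))
u(21)*√(-160 + j) = ((½)*(66 + 21)/21)*√(-160 + 8*I*√2) = ((½)*(1/21)*87)*√(-160 + 8*I*√2) = 29*√(-160 + 8*I*√2)/14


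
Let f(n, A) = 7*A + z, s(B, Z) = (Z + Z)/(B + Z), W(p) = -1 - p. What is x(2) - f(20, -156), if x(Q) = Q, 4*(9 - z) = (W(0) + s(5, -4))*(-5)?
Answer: 4385/4 ≈ 1096.3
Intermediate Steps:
s(B, Z) = 2*Z/(B + Z) (s(B, Z) = (2*Z)/(B + Z) = 2*Z/(B + Z))
z = -9/4 (z = 9 - ((-1 - 1*0) + 2*(-4)/(5 - 4))*(-5)/4 = 9 - ((-1 + 0) + 2*(-4)/1)*(-5)/4 = 9 - (-1 + 2*(-4)*1)*(-5)/4 = 9 - (-1 - 8)*(-5)/4 = 9 - (-9)*(-5)/4 = 9 - ¼*45 = 9 - 45/4 = -9/4 ≈ -2.2500)
f(n, A) = -9/4 + 7*A (f(n, A) = 7*A - 9/4 = -9/4 + 7*A)
x(2) - f(20, -156) = 2 - (-9/4 + 7*(-156)) = 2 - (-9/4 - 1092) = 2 - 1*(-4377/4) = 2 + 4377/4 = 4385/4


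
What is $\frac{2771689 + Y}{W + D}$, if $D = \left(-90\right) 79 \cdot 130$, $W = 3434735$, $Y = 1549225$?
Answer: $\frac{4320914}{2510435} \approx 1.7212$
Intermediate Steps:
$D = -924300$ ($D = \left(-7110\right) 130 = -924300$)
$\frac{2771689 + Y}{W + D} = \frac{2771689 + 1549225}{3434735 - 924300} = \frac{4320914}{2510435}$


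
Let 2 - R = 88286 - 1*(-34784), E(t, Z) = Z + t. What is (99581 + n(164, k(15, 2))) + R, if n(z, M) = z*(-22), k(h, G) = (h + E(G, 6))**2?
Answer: -27095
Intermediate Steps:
R = -123068 (R = 2 - (88286 - 1*(-34784)) = 2 - (88286 + 34784) = 2 - 1*123070 = 2 - 123070 = -123068)
k(h, G) = (6 + G + h)**2 (k(h, G) = (h + (6 + G))**2 = (6 + G + h)**2)
n(z, M) = -22*z
(99581 + n(164, k(15, 2))) + R = (99581 - 22*164) - 123068 = (99581 - 3608) - 123068 = 95973 - 123068 = -27095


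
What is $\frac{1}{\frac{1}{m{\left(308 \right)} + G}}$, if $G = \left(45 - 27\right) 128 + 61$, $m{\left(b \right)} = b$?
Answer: $2673$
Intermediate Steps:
$G = 2365$ ($G = 18 \cdot 128 + 61 = 2304 + 61 = 2365$)
$\frac{1}{\frac{1}{m{\left(308 \right)} + G}} = \frac{1}{\frac{1}{308 + 2365}} = \frac{1}{\frac{1}{2673}} = 2673$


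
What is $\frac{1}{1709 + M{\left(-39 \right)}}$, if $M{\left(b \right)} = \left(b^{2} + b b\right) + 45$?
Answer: $\frac{1}{4796} \approx 0.00020851$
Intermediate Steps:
$M{\left(b \right)} = 45 + 2 b^{2}$ ($M{\left(b \right)} = \left(b^{2} + b^{2}\right) + 45 = 2 b^{2} + 45 = 45 + 2 b^{2}$)
$\frac{1}{1709 + M{\left(-39 \right)}} = \frac{1}{1709 + \left(45 + 2 \left(-39\right)^{2}\right)} = \frac{1}{1709 + \left(45 + 2 \cdot 1521\right)} = \frac{1}{1709 + \left(45 + 3042\right)} = \frac{1}{1709 + 3087} = \frac{1}{4796}$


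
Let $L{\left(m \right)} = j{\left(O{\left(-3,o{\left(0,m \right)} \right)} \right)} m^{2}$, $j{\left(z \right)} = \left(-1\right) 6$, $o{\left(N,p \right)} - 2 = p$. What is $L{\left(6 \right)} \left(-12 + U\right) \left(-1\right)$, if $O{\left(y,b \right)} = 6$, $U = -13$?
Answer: $-5400$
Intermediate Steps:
$o{\left(N,p \right)} = 2 + p$
$j{\left(z \right)} = -6$
$L{\left(m \right)} = - 6 m^{2}$
$L{\left(6 \right)} \left(-12 + U\right) \left(-1\right) = - 6 \cdot 6^{2} \left(-12 - 13\right) \left(-1\right) = \left(-6\right) 36 \left(-25\right) \left(-1\right) = \left(-216\right) \left(-25\right) \left(-1\right) = 5400 \left(-1\right) = -5400$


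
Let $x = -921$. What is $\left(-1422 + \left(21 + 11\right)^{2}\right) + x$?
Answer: $-1319$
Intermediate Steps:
$\left(-1422 + \left(21 + 11\right)^{2}\right) + x = \left(-1422 + \left(21 + 11\right)^{2}\right) - 921 = \left(-1422 + 32^{2}\right) - 921 = \left(-1422 + 1024\right) - 921 = -398 - 921 = -1319$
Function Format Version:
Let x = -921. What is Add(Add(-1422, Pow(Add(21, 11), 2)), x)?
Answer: -1319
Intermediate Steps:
Add(Add(-1422, Pow(Add(21, 11), 2)), x) = Add(Add(-1422, Pow(Add(21, 11), 2)), -921) = Add(Add(-1422, Pow(32, 2)), -921) = Add(Add(-1422, 1024), -921) = Add(-398, -921) = -1319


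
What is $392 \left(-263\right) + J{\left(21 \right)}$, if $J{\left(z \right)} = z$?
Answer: $-103075$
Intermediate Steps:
$392 \left(-263\right) + J{\left(21 \right)} = 392 \left(-263\right) + 21 = -103096 + 21 = -103075$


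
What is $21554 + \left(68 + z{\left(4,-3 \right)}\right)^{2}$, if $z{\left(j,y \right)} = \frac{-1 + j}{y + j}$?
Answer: $26595$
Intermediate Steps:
$z{\left(j,y \right)} = \frac{-1 + j}{j + y}$
$21554 + \left(68 + z{\left(4,-3 \right)}\right)^{2} = 21554 + \left(68 + \frac{-1 + 4}{4 - 3}\right)^{2} = 21554 + \left(68 + 1^{-1} \cdot 3\right)^{2} = 21554 + \left(68 + 1 \cdot 3\right)^{2} = 21554 + \left(68 + 3\right)^{2} = 21554 + 71^{2} = 21554 + 5041 = 26595$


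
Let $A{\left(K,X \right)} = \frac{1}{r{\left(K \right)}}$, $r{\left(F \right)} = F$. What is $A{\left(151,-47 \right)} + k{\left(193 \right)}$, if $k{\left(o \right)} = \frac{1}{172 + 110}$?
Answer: $\frac{433}{42582} \approx 0.010169$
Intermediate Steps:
$k{\left(o \right)} = \frac{1}{282}$
$A{\left(K,X \right)} = \frac{1}{K}$
$A{\left(151,-47 \right)} + k{\left(193 \right)} = \frac{1}{151} + \frac{1}{282} = \frac{433}{42582}$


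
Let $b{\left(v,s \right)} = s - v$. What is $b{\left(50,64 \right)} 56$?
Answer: $784$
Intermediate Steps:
$b{\left(50,64 \right)} 56 = \left(64 - 50\right) 56 = 14 \cdot 56 = 784$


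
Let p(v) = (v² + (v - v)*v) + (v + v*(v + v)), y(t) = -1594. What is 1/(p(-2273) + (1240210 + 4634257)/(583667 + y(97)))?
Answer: 582073/9020573926389 ≈ 6.4527e-8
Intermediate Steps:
p(v) = v + 3*v² (p(v) = (v² + 0*v) + (v + v*(2*v)) = (v² + 0) + (v + 2*v²) = v² + (v + 2*v²) = v + 3*v²)
1/(p(-2273) + (1240210 + 4634257)/(583667 + y(97))) = 1/(-2273*(1 + 3*(-2273)) + (1240210 + 4634257)/(583667 - 1594)) = 1/(-2273*(1 - 6819) + 5874467/582073) = 1/(-2273*(-6818) + 5874467*(1/582073)) = 1/(15497314 + 5874467/582073) = 1/(9020573926389/582073) = 582073/9020573926389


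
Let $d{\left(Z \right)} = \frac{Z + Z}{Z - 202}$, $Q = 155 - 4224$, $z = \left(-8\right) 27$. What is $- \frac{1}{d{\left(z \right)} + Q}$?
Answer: $\frac{209}{850205} \approx 0.00024582$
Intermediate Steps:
$z = -216$
$Q = -4069$ ($Q = 155 - 4224 = -4069$)
$d{\left(Z \right)} = \frac{2 Z}{-202 + Z}$
$- \frac{1}{d{\left(z \right)} + Q} = - \frac{1}{2 \left(-216\right) \frac{1}{-202 - 216} - 4069} = - \frac{1}{2 \left(-216\right) \frac{1}{-418} - 4069} = - \frac{1}{2 \left(-216\right) \left(- \frac{1}{418}\right) - 4069} = - \frac{1}{\frac{216}{209} - 4069} = - \frac{1}{- \frac{850205}{209}} = \left(-1\right) \left(- \frac{209}{850205}\right) = \frac{209}{850205}$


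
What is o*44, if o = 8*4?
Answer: 1408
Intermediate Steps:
o = 32
o*44 = 32*44 = 1408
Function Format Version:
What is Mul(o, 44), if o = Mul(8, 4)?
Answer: 1408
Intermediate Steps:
o = 32
Mul(o, 44) = Mul(32, 44) = 1408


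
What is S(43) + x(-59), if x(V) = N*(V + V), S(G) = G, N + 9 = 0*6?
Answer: 1105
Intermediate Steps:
N = -9 (N = -9 + 0*6 = -9 + 0 = -9)
x(V) = -18*V (x(V) = -9*(V + V) = -18*V)
S(43) + x(-59) = 43 - 18*(-59) = 43 + 1062 = 1105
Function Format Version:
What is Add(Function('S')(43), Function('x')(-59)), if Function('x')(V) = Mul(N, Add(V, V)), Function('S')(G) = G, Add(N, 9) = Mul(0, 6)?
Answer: 1105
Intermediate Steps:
N = -9 (N = Add(-9, Mul(0, 6)) = Add(-9, 0) = -9)
Function('x')(V) = Mul(-18, V) (Function('x')(V) = Mul(-9, Add(V, V)) = Mul(-9, Mul(2, V)) = Mul(-18, V))
Add(Function('S')(43), Function('x')(-59)) = Add(43, Mul(-18, -59)) = Add(43, 1062) = 1105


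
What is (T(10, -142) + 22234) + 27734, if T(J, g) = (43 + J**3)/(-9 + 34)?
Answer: 1250243/25 ≈ 50010.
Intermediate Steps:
T(J, g) = 43/25 + J**3/25 (T(J, g) = (43 + J**3)/25 = (43 + J**3)*(1/25) = 43/25 + J**3/25)
(T(10, -142) + 22234) + 27734 = ((43/25 + (1/25)*10**3) + 22234) + 27734 = ((43/25 + (1/25)*1000) + 22234) + 27734 = ((43/25 + 40) + 22234) + 27734 = (1043/25 + 22234) + 27734 = 556893/25 + 27734 = 1250243/25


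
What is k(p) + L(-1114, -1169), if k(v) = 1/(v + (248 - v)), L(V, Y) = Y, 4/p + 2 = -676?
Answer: -289911/248 ≈ -1169.0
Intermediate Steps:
p = -2/339 (p = 4/(-2 - 676) = 4/(-678) = 4*(-1/678) = -2/339 ≈ -0.0058997)
k(v) = 1/248
k(p) + L(-1114, -1169) = 1/248 - 1169 = -289911/248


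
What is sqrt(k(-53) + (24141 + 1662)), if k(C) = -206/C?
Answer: sqrt(72491545)/53 ≈ 160.65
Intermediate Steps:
sqrt(k(-53) + (24141 + 1662)) = sqrt(-206/(-53) + (24141 + 1662)) = sqrt(-206*(-1/53) + 25803) = sqrt(206/53 + 25803) = sqrt(1367765/53) = sqrt(72491545)/53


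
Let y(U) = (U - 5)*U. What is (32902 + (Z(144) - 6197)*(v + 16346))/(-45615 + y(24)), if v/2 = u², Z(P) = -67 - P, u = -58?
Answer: 147825290/45159 ≈ 3273.4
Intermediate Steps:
y(U) = U*(-5 + U) (y(U) = (-5 + U)*U = U*(-5 + U))
v = 6728 (v = 2*(-58)² = 2*3364 = 6728)
(32902 + (Z(144) - 6197)*(v + 16346))/(-45615 + y(24)) = (32902 + ((-67 - 1*144) - 6197)*(6728 + 16346))/(-45615 + 24*(-5 + 24)) = (32902 + ((-67 - 144) - 6197)*23074)/(-45615 + 24*19) = (32902 + (-211 - 6197)*23074)/(-45615 + 456) = (32902 - 6408*23074)/(-45159) = (32902 - 147858192)*(-1/45159) = -147825290*(-1/45159) = 147825290/45159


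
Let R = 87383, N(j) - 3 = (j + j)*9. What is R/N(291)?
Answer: 87383/5241 ≈ 16.673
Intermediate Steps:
N(j) = 3 + 18*j (N(j) = 3 + (j + j)*9 = 3 + (2*j)*9 = 3 + 18*j)
R/N(291) = 87383/(3 + 18*291) = 87383/(3 + 5238) = 87383/5241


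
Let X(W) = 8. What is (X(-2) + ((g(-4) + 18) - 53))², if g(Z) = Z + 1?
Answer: 900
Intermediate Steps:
g(Z) = 1 + Z
(X(-2) + ((g(-4) + 18) - 53))² = (8 + (((1 - 4) + 18) - 53))² = (8 + ((-3 + 18) - 53))² = (8 + (15 - 53))² = (8 - 38)² = (-30)² = 900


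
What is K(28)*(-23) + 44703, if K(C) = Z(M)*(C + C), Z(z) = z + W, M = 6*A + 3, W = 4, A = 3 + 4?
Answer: -18409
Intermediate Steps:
A = 7
M = 45 (M = 6*7 + 3 = 42 + 3 = 45)
Z(z) = 4 + z (Z(z) = z + 4 = 4 + z)
K(C) = 98*C (K(C) = (4 + 45)*(C + C) = 49*(2*C) = 98*C)
K(28)*(-23) + 44703 = (98*28)*(-23) + 44703 = 2744*(-23) + 44703 = -63112 + 44703 = -18409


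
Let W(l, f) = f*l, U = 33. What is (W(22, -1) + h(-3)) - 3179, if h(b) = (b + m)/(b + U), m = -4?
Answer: -96037/30 ≈ -3201.2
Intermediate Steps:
h(b) = (-4 + b)/(33 + b) (h(b) = (b - 4)/(b + 33) = (-4 + b)/(33 + b))
(W(22, -1) + h(-3)) - 3179 = (-1*22 + (-4 - 3)/(33 - 3)) - 3179 = (-22 - 7/30) - 3179 = -667/30 - 3179 = -96037/30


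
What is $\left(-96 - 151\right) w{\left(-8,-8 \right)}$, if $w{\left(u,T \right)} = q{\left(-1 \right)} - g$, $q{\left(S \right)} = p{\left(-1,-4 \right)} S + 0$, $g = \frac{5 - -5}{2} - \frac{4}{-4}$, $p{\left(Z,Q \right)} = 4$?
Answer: $2470$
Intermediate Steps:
$g = 6$ ($g = \left(5 + 5\right) \frac{1}{2} - -1 = 10 \cdot \frac{1}{2} + 1 = 5 + 1 = 6$)
$q{\left(S \right)} = 4 S$ ($q{\left(S \right)} = 4 S + 0 = 4 S$)
$w{\left(u,T \right)} = -10$ ($w{\left(u,T \right)} = 4 \left(-1\right) - 6 = -4 - 6 = -10$)
$\left(-96 - 151\right) w{\left(-8,-8 \right)} = \left(-96 - 151\right) \left(-10\right) = \left(-247\right) \left(-10\right) = 2470$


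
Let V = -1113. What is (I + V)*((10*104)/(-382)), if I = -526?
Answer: 852280/191 ≈ 4462.2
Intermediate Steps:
(I + V)*((10*104)/(-382)) = (-526 - 1113)*((10*104)/(-382)) = -1704560*(-1)/382 = -1639*(-520/191) = 852280/191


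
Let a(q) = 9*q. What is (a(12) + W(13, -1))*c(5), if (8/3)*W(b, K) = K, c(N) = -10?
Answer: -4305/4 ≈ -1076.3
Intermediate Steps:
W(b, K) = 3*K/8
(a(12) + W(13, -1))*c(5) = (9*12 + (3/8)*(-1))*(-10) = (108 - 3/8)*(-10) = (861/8)*(-10) = -4305/4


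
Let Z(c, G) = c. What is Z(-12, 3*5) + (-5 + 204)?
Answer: 187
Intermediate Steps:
Z(-12, 3*5) + (-5 + 204) = -12 + (-5 + 204) = -12 + 199 = 187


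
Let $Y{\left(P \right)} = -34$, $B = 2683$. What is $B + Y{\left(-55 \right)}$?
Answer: $2649$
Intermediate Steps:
$B + Y{\left(-55 \right)} = 2683 - 34 = 2649$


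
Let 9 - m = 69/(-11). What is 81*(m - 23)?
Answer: -6885/11 ≈ -625.91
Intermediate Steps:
m = 168/11 (m = 9 - 69/(-11) = 9 - 69*(-1)/11 = 9 - 1*(-69/11) = 9 + 69/11 = 168/11 ≈ 15.273)
81*(m - 23) = 81*(168/11 - 23) = 81*(-85/11) = -6885/11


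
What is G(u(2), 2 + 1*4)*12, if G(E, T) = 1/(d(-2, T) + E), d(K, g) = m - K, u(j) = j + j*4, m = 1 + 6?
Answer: 12/19 ≈ 0.63158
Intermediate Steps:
m = 7
u(j) = 5*j (u(j) = j + 4*j = 5*j)
d(K, g) = 7 - K
G(E, T) = 1/(9 + E) (G(E, T) = 1/((7 - 1*(-2)) + E) = 1/((7 + 2) + E) = 1/(9 + E))
G(u(2), 2 + 1*4)*12 = 12/(9 + 5*2) = 12/(9 + 10) = 12/19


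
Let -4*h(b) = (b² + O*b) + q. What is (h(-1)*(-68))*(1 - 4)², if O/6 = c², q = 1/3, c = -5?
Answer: -22746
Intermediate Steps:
q = ⅓ ≈ 0.33333
O = 150 (O = 6*(-5)² = 6*25 = 150)
h(b) = -1/12 - 75*b/2 - b²/4 (h(b) = -((b² + 150*b) + ⅓)/4 = -(⅓ + b² + 150*b)/4 = -1/12 - 75*b/2 - b²/4)
(h(-1)*(-68))*(1 - 4)² = ((-1/12 - 75/2*(-1) - ¼*(-1)²)*(-68))*(1 - 4)² = ((-1/12 + 75/2 - ¼*1)*(-68))*(-3)² = ((-1/12 + 75/2 - ¼)*(-68))*9 = ((223/6)*(-68))*9 = -7582/3*9 = -22746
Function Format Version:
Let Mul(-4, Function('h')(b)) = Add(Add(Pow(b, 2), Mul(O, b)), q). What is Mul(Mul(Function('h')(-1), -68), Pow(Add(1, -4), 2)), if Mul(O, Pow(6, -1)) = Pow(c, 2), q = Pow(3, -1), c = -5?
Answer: -22746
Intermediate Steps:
q = Rational(1, 3) ≈ 0.33333
O = 150 (O = Mul(6, Pow(-5, 2)) = Mul(6, 25) = 150)
Function('h')(b) = Add(Rational(-1, 12), Mul(Rational(-75, 2), b), Mul(Rational(-1, 4), Pow(b, 2))) (Function('h')(b) = Mul(Rational(-1, 4), Add(Add(Pow(b, 2), Mul(150, b)), Rational(1, 3))) = Mul(Rational(-1, 4), Add(Rational(1, 3), Pow(b, 2), Mul(150, b))) = Add(Rational(-1, 12), Mul(Rational(-75, 2), b), Mul(Rational(-1, 4), Pow(b, 2))))
Mul(Mul(Function('h')(-1), -68), Pow(Add(1, -4), 2)) = Mul(Mul(Add(Rational(-1, 12), Mul(Rational(-75, 2), -1), Mul(Rational(-1, 4), Pow(-1, 2))), -68), Pow(Add(1, -4), 2)) = Mul(Mul(Add(Rational(-1, 12), Rational(75, 2), Mul(Rational(-1, 4), 1)), -68), Pow(-3, 2)) = Mul(Mul(Add(Rational(-1, 12), Rational(75, 2), Rational(-1, 4)), -68), 9) = Mul(Mul(Rational(223, 6), -68), 9) = Mul(Rational(-7582, 3), 9) = -22746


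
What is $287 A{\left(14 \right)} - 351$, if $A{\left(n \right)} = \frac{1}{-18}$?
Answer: $- \frac{6605}{18} \approx -366.94$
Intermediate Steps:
$A{\left(n \right)} = - \frac{1}{18}$
$287 A{\left(14 \right)} - 351 = 287 \left(- \frac{1}{18}\right) - 351 = - \frac{287}{18} - 351 = - \frac{6605}{18}$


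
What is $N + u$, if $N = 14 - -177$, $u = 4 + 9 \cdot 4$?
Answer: $231$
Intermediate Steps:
$u = 40$ ($u = 4 + 36 = 40$)
$N = 191$ ($N = 14 + 177 = 191$)
$N + u = 191 + 40 = 231$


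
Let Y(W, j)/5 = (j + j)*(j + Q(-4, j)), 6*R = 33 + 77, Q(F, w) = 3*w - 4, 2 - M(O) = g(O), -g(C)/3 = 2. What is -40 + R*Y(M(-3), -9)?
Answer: 65960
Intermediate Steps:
g(C) = -6 (g(C) = -3*2 = -6)
M(O) = 8 (M(O) = 2 - 1*(-6) = 2 + 6 = 8)
Q(F, w) = -4 + 3*w
R = 55/3 (R = (33 + 77)/6 = (⅙)*110 = 55/3 ≈ 18.333)
Y(W, j) = 10*j*(-4 + 4*j) (Y(W, j) = 5*((j + j)*(j + (-4 + 3*j))) = 5*((2*j)*(-4 + 4*j)) = 5*(2*j*(-4 + 4*j)) = 10*j*(-4 + 4*j))
-40 + R*Y(M(-3), -9) = -40 + 55*(40*(-9)*(-1 - 9))/3 = -40 + 55*(40*(-9)*(-10))/3 = -40 + (55/3)*3600 = -40 + 66000 = 65960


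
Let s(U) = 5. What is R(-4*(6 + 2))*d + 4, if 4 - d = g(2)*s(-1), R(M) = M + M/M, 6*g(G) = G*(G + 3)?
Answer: 415/3 ≈ 138.33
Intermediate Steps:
g(G) = G*(3 + G)/6 (g(G) = (G*(G + 3))/6 = (G*(3 + G))/6 = G*(3 + G)/6)
R(M) = 1 + M (R(M) = M + 1 = 1 + M)
d = -13/3 (d = 4 - (1/6)*2*(3 + 2)*5 = 4 - (1/6)*2*5*5 = 4 - 5*5/3 = 4 - 1*25/3 = 4 - 25/3 = -13/3 ≈ -4.3333)
R(-4*(6 + 2))*d + 4 = (1 - 4*(6 + 2))*(-13/3) + 4 = (1 - 4*8)*(-13/3) + 4 = (1 - 32)*(-13/3) + 4 = -31*(-13/3) + 4 = 403/3 + 4 = 415/3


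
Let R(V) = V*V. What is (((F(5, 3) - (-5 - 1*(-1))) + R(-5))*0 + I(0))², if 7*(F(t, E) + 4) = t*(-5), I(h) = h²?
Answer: 0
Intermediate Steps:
R(V) = V²
F(t, E) = -4 - 5*t/7 (F(t, E) = -4 + (t*(-5))/7 = -4 + (-5*t)/7 = -4 - 5*t/7)
(((F(5, 3) - (-5 - 1*(-1))) + R(-5))*0 + I(0))² = ((((-4 - 5/7*5) - (-5 - 1*(-1))) + (-5)²)*0 + 0²)² = ((((-4 - 25/7) - (-5 + 1)) + 25)*0 + 0)² = (((-53/7 - 1*(-4)) + 25)*0 + 0)² = (((-53/7 + 4) + 25)*0 + 0)² = ((-25/7 + 25)*0 + 0)² = ((150/7)*0 + 0)² = (0 + 0)² = 0² = 0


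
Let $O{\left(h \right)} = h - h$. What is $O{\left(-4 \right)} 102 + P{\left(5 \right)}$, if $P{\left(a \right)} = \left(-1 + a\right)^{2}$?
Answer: $16$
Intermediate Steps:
$O{\left(h \right)} = 0$
$O{\left(-4 \right)} 102 + P{\left(5 \right)} = 0 \cdot 102 + \left(-1 + 5\right)^{2} = 0 + 4^{2} = 0 + 16 = 16$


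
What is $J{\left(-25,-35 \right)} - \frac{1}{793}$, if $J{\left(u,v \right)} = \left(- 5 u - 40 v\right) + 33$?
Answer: $\frac{1235493}{793} \approx 1558.0$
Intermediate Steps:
$J{\left(u,v \right)} = 33 - 40 v - 5 u$ ($J{\left(u,v \right)} = \left(- 40 v - 5 u\right) + 33 = 33 - 40 v - 5 u$)
$J{\left(-25,-35 \right)} - \frac{1}{793} = \left(33 - -1400 - -125\right) - \frac{1}{793} = \left(33 + 1400 + 125\right) - \frac{1}{793} = 1558 - \frac{1}{793} = \frac{1235493}{793}$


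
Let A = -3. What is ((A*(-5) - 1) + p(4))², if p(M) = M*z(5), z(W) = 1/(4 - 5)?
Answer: 100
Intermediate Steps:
z(W) = -1 (z(W) = 1/(-1) = -1)
p(M) = -M (p(M) = M*(-1) = -M)
((A*(-5) - 1) + p(4))² = ((-3*(-5) - 1) - 1*4)² = ((15 - 1) - 4)² = (14 - 4)² = 10² = 100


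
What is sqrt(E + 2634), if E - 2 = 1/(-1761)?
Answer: sqrt(8174553195)/1761 ≈ 51.342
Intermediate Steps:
E = 3521/1761 (E = 2 + 1/(-1761) = 2 - 1/1761 = 3521/1761 ≈ 1.9994)
sqrt(E + 2634) = sqrt(3521/1761 + 2634) = sqrt(4641995/1761) = sqrt(8174553195)/1761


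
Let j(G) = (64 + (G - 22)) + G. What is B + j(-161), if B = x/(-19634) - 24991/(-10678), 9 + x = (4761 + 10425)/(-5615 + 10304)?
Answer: -22746254498842/81921461169 ≈ -277.66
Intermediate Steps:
x = -9005/1563 (x = -9 + (4761 + 10425)/(-5615 + 10304) = -9 + 15186/4689 = -9 + 15186*(1/4689) = -9 + 5062/1563 = -9005/1563 ≈ -5.7614)
j(G) = 42 + 2*G (j(G) = (64 + (-22 + G)) + G = (42 + G) + G = 42 + 2*G)
B = 191754628478/81921461169 (B = -9005/1563/(-19634) - 24991/(-10678) = -9005/1563*(-1/19634) - 24991*(-1/10678) = 9005/30687942 + 24991/10678 = 191754628478/81921461169 ≈ 2.3407)
B + j(-161) = 191754628478/81921461169 + (42 + 2*(-161)) = 191754628478/81921461169 + (42 - 322) = 191754628478/81921461169 - 280 = -22746254498842/81921461169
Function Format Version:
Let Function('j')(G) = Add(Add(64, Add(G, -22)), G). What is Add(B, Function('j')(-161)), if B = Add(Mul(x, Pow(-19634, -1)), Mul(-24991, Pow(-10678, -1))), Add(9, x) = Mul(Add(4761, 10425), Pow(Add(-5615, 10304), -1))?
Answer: Rational(-22746254498842, 81921461169) ≈ -277.66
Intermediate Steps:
x = Rational(-9005, 1563) (x = Add(-9, Mul(Add(4761, 10425), Pow(Add(-5615, 10304), -1))) = Add(-9, Mul(15186, Pow(4689, -1))) = Add(-9, Mul(15186, Rational(1, 4689))) = Add(-9, Rational(5062, 1563)) = Rational(-9005, 1563) ≈ -5.7614)
Function('j')(G) = Add(42, Mul(2, G)) (Function('j')(G) = Add(Add(64, Add(-22, G)), G) = Add(Add(42, G), G) = Add(42, Mul(2, G)))
B = Rational(191754628478, 81921461169) (B = Add(Mul(Rational(-9005, 1563), Pow(-19634, -1)), Mul(-24991, Pow(-10678, -1))) = Add(Mul(Rational(-9005, 1563), Rational(-1, 19634)), Mul(-24991, Rational(-1, 10678))) = Add(Rational(9005, 30687942), Rational(24991, 10678)) = Rational(191754628478, 81921461169) ≈ 2.3407)
Add(B, Function('j')(-161)) = Add(Rational(191754628478, 81921461169), Add(42, Mul(2, -161))) = Add(Rational(191754628478, 81921461169), Add(42, -322)) = Add(Rational(191754628478, 81921461169), -280) = Rational(-22746254498842, 81921461169)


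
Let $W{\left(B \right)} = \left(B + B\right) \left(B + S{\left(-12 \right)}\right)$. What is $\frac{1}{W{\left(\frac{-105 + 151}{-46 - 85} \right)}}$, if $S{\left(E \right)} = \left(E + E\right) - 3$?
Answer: $\frac{17161}{329636} \approx 0.05206$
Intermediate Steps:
$S{\left(E \right)} = -3 + 2 E$ ($S{\left(E \right)} = 2 E - 3 = -3 + 2 E$)
$W{\left(B \right)} = 2 B \left(-27 + B\right)$ ($W{\left(B \right)} = \left(B + B\right) \left(B + \left(-3 + 2 \left(-12\right)\right)\right) = 2 B \left(B - 27\right) = 2 B \left(-27 + B\right)$)
$\frac{1}{W{\left(\frac{-105 + 151}{-46 - 85} \right)}} = \frac{1}{2 \frac{-105 + 151}{-46 - 85} \left(-27 + \frac{-105 + 151}{-46 - 85}\right)} = \frac{1}{2 \frac{46}{-131} \left(-27 + \frac{46}{-131}\right)} = \frac{1}{2 \cdot 46 \left(- \frac{1}{131}\right) \left(-27 + 46 \left(- \frac{1}{131}\right)\right)} = \frac{1}{2 \left(- \frac{46}{131}\right) \left(-27 - \frac{46}{131}\right)} = \frac{1}{2 \left(- \frac{46}{131}\right) \left(- \frac{3583}{131}\right)} = \frac{1}{\frac{329636}{17161}} = \frac{17161}{329636}$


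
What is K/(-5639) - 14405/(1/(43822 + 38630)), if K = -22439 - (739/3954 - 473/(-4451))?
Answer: -117872042635212404323/99242193306 ≈ -1.1877e+9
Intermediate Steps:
K = -394914820037/17599254 (K = -22439 - (739*(1/3954) - 473*(-1/4451)) = -22439 - (739/3954 + 473/4451) = -22439 - 1*5159531/17599254 = -22439 - 5159531/17599254 = -394914820037/17599254 ≈ -22439.)
K/(-5639) - 14405/(1/(43822 + 38630)) = -394914820037/17599254/(-5639) - 14405/(1/(43822 + 38630)) = -394914820037/17599254*(-1/5639) - 14405/(1/82452) = 394914820037/99242193306 - 14405/1/82452 = 394914820037/99242193306 - 14405*82452 = 394914820037/99242193306 - 1187721060 = -117872042635212404323/99242193306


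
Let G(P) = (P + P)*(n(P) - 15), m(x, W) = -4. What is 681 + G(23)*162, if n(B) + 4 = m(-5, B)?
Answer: -170715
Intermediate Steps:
n(B) = -8 (n(B) = -4 - 4 = -8)
G(P) = -46*P (G(P) = (P + P)*(-8 - 15) = (2*P)*(-23) = -46*P)
681 + G(23)*162 = 681 - 46*23*162 = 681 - 1058*162 = 681 - 171396 = -170715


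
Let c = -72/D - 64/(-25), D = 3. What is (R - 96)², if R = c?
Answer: 8620096/625 ≈ 13792.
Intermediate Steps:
c = -536/25 (c = -72/3 - 64/(-25) = -72*⅓ - 64*(-1/25) = -24 + 64/25 = -536/25 ≈ -21.440)
R = -536/25 ≈ -21.440
(R - 96)² = (-536/25 - 96)² = (-2936/25)² = 8620096/625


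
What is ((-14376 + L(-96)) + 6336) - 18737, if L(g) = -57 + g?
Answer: -26930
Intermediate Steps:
((-14376 + L(-96)) + 6336) - 18737 = ((-14376 + (-57 - 96)) + 6336) - 18737 = ((-14376 - 153) + 6336) - 18737 = (-14529 + 6336) - 18737 = -8193 - 18737 = -26930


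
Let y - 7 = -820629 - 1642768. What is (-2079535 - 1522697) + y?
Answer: -6065622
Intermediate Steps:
y = -2463390 (y = 7 + (-820629 - 1642768) = 7 - 2463397 = -2463390)
(-2079535 - 1522697) + y = (-2079535 - 1522697) - 2463390 = -3602232 - 2463390 = -6065622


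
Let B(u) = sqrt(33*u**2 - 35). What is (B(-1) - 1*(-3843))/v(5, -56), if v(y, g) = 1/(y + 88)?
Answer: 357399 + 93*I*sqrt(2) ≈ 3.574e+5 + 131.52*I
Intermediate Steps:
v(y, g) = 1/(88 + y)
B(u) = sqrt(-35 + 33*u**2)
(B(-1) - 1*(-3843))/v(5, -56) = (sqrt(-35 + 33*(-1)**2) - 1*(-3843))/(1/(88 + 5)) = (sqrt(-35 + 33*1) + 3843)/(1/93) = (sqrt(-35 + 33) + 3843)/(1/93) = (sqrt(-2) + 3843)*93 = (I*sqrt(2) + 3843)*93 = (3843 + I*sqrt(2))*93 = 357399 + 93*I*sqrt(2)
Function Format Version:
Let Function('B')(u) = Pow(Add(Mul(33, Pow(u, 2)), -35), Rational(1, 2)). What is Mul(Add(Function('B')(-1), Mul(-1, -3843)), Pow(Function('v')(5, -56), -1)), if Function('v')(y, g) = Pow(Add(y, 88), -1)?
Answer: Add(357399, Mul(93, I, Pow(2, Rational(1, 2)))) ≈ Add(3.5740e+5, Mul(131.52, I))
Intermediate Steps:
Function('v')(y, g) = Pow(Add(88, y), -1)
Function('B')(u) = Pow(Add(-35, Mul(33, Pow(u, 2))), Rational(1, 2))
Mul(Add(Function('B')(-1), Mul(-1, -3843)), Pow(Function('v')(5, -56), -1)) = Mul(Add(Pow(Add(-35, Mul(33, Pow(-1, 2))), Rational(1, 2)), Mul(-1, -3843)), Pow(Pow(Add(88, 5), -1), -1)) = Mul(Add(Pow(Add(-35, Mul(33, 1)), Rational(1, 2)), 3843), Pow(Pow(93, -1), -1)) = Mul(Add(Pow(Add(-35, 33), Rational(1, 2)), 3843), Pow(Rational(1, 93), -1)) = Mul(Add(Pow(-2, Rational(1, 2)), 3843), 93) = Mul(Add(Mul(I, Pow(2, Rational(1, 2))), 3843), 93) = Mul(Add(3843, Mul(I, Pow(2, Rational(1, 2)))), 93) = Add(357399, Mul(93, I, Pow(2, Rational(1, 2))))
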